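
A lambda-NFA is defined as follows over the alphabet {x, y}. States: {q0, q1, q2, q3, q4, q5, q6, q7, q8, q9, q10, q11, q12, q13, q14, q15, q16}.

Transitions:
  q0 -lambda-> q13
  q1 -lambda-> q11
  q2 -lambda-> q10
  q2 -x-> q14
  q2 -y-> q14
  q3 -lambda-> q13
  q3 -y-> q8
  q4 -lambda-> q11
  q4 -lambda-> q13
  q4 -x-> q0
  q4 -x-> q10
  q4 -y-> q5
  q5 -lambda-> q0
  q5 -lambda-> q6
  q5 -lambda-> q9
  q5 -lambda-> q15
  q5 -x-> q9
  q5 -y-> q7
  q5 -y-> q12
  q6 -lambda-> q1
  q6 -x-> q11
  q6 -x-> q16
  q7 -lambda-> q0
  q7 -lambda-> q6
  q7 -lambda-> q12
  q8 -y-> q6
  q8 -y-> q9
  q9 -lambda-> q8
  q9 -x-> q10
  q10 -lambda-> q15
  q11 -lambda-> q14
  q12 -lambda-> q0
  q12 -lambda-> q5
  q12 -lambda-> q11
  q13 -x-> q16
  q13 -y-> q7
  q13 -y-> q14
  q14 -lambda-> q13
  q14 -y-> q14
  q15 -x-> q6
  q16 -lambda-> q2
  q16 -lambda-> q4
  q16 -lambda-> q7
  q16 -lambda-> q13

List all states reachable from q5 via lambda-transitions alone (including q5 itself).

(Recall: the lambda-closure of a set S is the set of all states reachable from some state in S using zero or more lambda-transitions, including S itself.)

Start with {q5}.
From q5 via lambda: add q0, q6, q9, q15.
From q0 via lambda: add q13.
From q6 via lambda: add q1.
From q9 via lambda: add q8.
From q1 via lambda: add q11.
From q11 via lambda: add q14.
No new states can be added; the closed set is {q0, q1, q5, q6, q8, q9, q11, q13, q14, q15}.

{q0, q1, q5, q6, q8, q9, q11, q13, q14, q15}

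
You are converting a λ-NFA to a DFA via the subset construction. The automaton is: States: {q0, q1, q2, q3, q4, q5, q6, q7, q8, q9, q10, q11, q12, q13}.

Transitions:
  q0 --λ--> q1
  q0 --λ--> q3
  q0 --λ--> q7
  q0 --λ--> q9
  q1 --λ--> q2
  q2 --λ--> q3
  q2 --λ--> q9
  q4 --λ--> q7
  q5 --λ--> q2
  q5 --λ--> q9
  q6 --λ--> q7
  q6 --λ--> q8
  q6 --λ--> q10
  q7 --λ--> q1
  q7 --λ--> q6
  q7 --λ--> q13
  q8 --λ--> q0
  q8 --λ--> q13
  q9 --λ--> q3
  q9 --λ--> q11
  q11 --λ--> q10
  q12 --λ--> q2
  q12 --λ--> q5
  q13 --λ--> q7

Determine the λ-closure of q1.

Start with {q1}.
From q1 via λ: add q2.
From q2 via λ: add q3, q9.
From q9 via λ: add q11.
From q11 via λ: add q10.
No new states can be added; the closed set is {q1, q2, q3, q9, q10, q11}.

{q1, q2, q3, q9, q10, q11}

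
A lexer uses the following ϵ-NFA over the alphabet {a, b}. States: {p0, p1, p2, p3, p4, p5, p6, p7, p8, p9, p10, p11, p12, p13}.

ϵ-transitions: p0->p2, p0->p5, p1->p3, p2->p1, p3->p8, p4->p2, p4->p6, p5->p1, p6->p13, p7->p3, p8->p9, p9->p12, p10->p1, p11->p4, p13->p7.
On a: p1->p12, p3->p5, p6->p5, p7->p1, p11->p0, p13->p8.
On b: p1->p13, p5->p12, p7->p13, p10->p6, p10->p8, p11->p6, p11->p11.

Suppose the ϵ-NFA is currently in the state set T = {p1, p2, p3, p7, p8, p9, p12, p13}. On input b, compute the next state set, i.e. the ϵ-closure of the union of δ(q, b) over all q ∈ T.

{p3, p7, p8, p9, p12, p13}

p1 on b → {p13}.
p7 on b → {p13}.
No b-transition from p2, p3, p8, p9, p12, p13.
Union after reading b: {p13}.
Now take the ϵ-closure:
From p13 via ϵ: add p7.
From p7 via ϵ: add p3.
From p3 via ϵ: add p8.
From p8 via ϵ: add p9.
From p9 via ϵ: add p12.
No new states can be added; the closed set is {p3, p7, p8, p9, p12, p13}.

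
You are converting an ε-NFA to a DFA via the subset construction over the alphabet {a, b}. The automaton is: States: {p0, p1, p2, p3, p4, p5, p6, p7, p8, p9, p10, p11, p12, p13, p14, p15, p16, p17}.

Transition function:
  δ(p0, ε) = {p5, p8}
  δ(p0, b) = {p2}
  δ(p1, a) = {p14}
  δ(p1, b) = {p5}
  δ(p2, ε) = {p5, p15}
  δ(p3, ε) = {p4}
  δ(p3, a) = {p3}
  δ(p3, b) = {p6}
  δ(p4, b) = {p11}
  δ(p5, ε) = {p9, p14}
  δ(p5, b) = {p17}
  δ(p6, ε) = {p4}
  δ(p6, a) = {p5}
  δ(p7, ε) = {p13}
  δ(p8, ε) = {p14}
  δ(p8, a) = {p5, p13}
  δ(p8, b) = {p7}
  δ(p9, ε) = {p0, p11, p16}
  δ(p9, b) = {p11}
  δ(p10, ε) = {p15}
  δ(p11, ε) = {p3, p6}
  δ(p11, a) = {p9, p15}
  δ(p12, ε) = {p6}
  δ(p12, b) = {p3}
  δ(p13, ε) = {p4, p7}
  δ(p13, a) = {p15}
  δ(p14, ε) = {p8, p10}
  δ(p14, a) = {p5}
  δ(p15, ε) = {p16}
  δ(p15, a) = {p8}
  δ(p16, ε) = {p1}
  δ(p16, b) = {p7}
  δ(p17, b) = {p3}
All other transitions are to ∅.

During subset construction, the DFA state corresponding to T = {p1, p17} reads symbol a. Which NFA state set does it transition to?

{p1, p8, p10, p14, p15, p16}

p1 on a → {p14}.
No a-transition from p17.
Union after reading a: {p14}.
Now take the ε-closure:
From p14 via ε: add p8, p10.
From p10 via ε: add p15.
From p15 via ε: add p16.
From p16 via ε: add p1.
No new states can be added; the closed set is {p1, p8, p10, p14, p15, p16}.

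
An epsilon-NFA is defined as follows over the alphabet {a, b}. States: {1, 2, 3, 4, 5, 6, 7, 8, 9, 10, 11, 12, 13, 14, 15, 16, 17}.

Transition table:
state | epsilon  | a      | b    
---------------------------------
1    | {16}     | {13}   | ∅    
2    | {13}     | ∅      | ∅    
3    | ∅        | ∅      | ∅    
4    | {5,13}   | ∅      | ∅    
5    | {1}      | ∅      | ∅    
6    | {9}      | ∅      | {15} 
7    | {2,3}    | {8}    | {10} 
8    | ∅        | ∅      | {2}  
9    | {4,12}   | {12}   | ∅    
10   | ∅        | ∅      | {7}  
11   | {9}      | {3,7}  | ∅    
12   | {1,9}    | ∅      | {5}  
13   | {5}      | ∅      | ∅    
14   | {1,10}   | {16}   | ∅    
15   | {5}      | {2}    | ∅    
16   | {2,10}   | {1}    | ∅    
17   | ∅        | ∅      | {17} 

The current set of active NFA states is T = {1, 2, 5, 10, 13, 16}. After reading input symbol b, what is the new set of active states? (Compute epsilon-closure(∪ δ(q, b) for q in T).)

10 on b → {7}.
No b-transition from 1, 2, 5, 13, 16.
Union after reading b: {7}.
Now take the epsilon-closure:
From 7 via epsilon: add 2, 3.
From 2 via epsilon: add 13.
From 13 via epsilon: add 5.
From 5 via epsilon: add 1.
From 1 via epsilon: add 16.
From 16 via epsilon: add 10.
No new states can be added; the closed set is {1, 2, 3, 5, 7, 10, 13, 16}.

{1, 2, 3, 5, 7, 10, 13, 16}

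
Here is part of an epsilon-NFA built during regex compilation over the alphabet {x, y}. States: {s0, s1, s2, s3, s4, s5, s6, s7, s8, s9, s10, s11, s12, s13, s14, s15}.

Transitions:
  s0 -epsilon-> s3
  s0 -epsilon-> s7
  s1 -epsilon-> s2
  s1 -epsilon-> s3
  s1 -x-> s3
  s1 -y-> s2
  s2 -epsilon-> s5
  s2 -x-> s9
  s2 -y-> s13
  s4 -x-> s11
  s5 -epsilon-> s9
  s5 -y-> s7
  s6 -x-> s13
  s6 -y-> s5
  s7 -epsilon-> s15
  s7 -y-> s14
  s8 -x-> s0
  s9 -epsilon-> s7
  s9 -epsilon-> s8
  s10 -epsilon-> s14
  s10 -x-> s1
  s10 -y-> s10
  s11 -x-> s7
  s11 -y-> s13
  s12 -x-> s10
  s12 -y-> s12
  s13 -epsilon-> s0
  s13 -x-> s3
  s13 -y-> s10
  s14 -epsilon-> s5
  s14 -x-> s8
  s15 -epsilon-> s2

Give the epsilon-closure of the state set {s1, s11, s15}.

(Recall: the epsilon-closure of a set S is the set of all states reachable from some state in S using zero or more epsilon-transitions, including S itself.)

{s1, s2, s3, s5, s7, s8, s9, s11, s15}

Start with {s1, s11, s15}.
From s1 via epsilon: add s2, s3.
From s2 via epsilon: add s5.
From s5 via epsilon: add s9.
From s9 via epsilon: add s7, s8.
No new states can be added; the closed set is {s1, s2, s3, s5, s7, s8, s9, s11, s15}.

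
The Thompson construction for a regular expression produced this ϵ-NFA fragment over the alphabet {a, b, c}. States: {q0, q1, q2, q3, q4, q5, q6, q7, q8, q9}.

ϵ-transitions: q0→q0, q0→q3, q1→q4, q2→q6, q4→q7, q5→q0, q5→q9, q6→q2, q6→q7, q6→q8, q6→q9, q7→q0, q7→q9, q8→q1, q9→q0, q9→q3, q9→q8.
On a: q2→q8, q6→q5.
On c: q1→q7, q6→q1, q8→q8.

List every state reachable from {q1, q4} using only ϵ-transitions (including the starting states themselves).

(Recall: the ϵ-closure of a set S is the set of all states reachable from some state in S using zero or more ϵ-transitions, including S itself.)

{q0, q1, q3, q4, q7, q8, q9}

Start with {q1, q4}.
From q4 via ϵ: add q7.
From q7 via ϵ: add q0, q9.
From q0 via ϵ: add q3.
From q9 via ϵ: add q8.
No new states can be added; the closed set is {q0, q1, q3, q4, q7, q8, q9}.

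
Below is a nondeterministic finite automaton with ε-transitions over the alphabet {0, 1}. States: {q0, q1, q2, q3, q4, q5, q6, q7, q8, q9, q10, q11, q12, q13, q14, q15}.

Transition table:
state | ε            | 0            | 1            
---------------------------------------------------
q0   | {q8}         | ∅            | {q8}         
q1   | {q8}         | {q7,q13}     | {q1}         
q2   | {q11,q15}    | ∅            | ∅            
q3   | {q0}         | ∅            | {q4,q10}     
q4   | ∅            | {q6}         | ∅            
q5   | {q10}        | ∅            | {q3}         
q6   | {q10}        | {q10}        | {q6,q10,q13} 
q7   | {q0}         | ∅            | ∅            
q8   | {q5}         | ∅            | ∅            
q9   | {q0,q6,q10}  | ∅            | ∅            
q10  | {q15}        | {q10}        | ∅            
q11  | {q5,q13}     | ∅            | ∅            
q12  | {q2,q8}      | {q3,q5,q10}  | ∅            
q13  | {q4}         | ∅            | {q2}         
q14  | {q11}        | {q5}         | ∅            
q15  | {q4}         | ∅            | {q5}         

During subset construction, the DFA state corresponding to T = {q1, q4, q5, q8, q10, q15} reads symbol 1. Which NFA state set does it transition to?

q1 on 1 → {q1}.
q5 on 1 → {q3}.
q15 on 1 → {q5}.
No 1-transition from q4, q8, q10.
Union after reading 1: {q1, q3, q5}.
Now take the ε-closure:
From q1 via ε: add q8.
From q3 via ε: add q0.
From q5 via ε: add q10.
From q10 via ε: add q15.
From q15 via ε: add q4.
No new states can be added; the closed set is {q0, q1, q3, q4, q5, q8, q10, q15}.

{q0, q1, q3, q4, q5, q8, q10, q15}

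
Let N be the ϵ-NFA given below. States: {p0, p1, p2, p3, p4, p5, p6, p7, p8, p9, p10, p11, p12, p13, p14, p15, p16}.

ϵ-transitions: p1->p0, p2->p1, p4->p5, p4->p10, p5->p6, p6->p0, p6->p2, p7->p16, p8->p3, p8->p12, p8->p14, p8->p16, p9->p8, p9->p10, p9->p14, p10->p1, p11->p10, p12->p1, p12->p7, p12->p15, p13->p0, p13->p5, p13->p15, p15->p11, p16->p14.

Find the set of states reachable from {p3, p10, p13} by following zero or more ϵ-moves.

Start with {p3, p10, p13}.
From p10 via ϵ: add p1.
From p13 via ϵ: add p0, p5, p15.
From p5 via ϵ: add p6.
From p15 via ϵ: add p11.
From p6 via ϵ: add p2.
No new states can be added; the closed set is {p0, p1, p2, p3, p5, p6, p10, p11, p13, p15}.

{p0, p1, p2, p3, p5, p6, p10, p11, p13, p15}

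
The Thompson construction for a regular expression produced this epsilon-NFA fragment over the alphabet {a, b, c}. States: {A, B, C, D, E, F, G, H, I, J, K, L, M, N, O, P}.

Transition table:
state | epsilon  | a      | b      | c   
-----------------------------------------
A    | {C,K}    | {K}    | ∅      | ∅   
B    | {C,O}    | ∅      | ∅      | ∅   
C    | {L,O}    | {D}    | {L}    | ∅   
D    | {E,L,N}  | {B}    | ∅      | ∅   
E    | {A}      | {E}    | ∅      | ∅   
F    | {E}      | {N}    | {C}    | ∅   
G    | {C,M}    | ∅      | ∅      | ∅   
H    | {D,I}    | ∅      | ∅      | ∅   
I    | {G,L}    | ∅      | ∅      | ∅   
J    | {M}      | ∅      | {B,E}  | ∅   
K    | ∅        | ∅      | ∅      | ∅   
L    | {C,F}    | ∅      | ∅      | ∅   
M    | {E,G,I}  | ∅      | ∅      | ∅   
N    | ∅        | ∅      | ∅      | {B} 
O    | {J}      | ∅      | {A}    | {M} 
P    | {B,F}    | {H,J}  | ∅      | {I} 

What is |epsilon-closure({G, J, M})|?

Start with {G, J, M}.
From G via epsilon: add C.
From M via epsilon: add E, I.
From C via epsilon: add L, O.
From E via epsilon: add A.
From A via epsilon: add K.
From L via epsilon: add F.
epsilon-closure = {A, C, E, F, G, I, J, K, L, M, O}, which has 11 states.

11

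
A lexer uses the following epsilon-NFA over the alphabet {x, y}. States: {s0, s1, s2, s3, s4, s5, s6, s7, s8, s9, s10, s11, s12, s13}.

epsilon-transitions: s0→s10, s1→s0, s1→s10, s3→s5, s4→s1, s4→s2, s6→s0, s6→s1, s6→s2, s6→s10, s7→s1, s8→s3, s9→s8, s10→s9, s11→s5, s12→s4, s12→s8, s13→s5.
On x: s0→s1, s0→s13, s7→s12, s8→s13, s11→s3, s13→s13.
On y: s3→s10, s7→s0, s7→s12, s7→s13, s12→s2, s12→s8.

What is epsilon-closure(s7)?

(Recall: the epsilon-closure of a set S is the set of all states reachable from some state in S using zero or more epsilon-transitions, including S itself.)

{s0, s1, s3, s5, s7, s8, s9, s10}

Start with {s7}.
From s7 via epsilon: add s1.
From s1 via epsilon: add s0, s10.
From s10 via epsilon: add s9.
From s9 via epsilon: add s8.
From s8 via epsilon: add s3.
From s3 via epsilon: add s5.
No new states can be added; the closed set is {s0, s1, s3, s5, s7, s8, s9, s10}.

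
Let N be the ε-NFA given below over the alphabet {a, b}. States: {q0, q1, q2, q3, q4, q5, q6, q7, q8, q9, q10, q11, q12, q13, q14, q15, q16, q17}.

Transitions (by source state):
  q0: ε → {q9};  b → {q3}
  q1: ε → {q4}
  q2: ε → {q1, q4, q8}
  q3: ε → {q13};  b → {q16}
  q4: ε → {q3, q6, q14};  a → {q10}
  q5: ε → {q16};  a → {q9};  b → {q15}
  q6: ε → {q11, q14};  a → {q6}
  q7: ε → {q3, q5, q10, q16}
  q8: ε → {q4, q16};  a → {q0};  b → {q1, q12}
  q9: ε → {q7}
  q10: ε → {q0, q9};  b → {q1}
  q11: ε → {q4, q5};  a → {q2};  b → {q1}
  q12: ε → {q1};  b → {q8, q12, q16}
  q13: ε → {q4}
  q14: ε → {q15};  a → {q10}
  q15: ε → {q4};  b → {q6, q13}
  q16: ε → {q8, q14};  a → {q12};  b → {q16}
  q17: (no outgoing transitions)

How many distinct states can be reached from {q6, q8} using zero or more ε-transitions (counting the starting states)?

Start with {q6, q8}.
From q6 via ε: add q11, q14.
From q8 via ε: add q4, q16.
From q4 via ε: add q3.
From q11 via ε: add q5.
From q14 via ε: add q15.
From q3 via ε: add q13.
ε-closure = {q3, q4, q5, q6, q8, q11, q13, q14, q15, q16}, which has 10 states.

10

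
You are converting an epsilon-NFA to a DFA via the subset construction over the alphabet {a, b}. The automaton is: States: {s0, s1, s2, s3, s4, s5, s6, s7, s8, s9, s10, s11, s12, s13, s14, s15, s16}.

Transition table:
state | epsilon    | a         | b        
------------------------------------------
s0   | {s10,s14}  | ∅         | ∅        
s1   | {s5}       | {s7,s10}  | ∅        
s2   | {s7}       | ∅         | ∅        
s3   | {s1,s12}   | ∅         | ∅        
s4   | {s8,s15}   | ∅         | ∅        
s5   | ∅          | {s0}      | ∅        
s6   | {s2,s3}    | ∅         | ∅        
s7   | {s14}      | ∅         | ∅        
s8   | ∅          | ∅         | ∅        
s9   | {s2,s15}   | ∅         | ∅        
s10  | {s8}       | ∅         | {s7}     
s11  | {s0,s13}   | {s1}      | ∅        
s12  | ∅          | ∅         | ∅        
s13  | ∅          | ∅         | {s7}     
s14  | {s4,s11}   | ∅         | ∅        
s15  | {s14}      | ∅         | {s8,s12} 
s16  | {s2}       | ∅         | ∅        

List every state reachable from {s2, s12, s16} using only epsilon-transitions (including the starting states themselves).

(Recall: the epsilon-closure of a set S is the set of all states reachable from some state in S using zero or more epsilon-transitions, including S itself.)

Start with {s2, s12, s16}.
From s2 via epsilon: add s7.
From s7 via epsilon: add s14.
From s14 via epsilon: add s4, s11.
From s4 via epsilon: add s8, s15.
From s11 via epsilon: add s0, s13.
From s0 via epsilon: add s10.
No new states can be added; the closed set is {s0, s2, s4, s7, s8, s10, s11, s12, s13, s14, s15, s16}.

{s0, s2, s4, s7, s8, s10, s11, s12, s13, s14, s15, s16}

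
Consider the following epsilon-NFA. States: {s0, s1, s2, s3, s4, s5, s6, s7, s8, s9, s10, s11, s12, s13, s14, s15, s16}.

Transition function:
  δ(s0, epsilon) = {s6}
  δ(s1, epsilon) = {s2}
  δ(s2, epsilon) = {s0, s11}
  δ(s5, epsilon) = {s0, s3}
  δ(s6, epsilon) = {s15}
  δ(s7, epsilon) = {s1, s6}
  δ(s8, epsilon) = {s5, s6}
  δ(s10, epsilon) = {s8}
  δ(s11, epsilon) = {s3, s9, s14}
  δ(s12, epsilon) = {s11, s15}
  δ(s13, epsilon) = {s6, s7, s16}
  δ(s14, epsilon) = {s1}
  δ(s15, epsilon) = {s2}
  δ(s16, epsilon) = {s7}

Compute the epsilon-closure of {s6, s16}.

Start with {s6, s16}.
From s6 via epsilon: add s15.
From s16 via epsilon: add s7.
From s7 via epsilon: add s1.
From s15 via epsilon: add s2.
From s2 via epsilon: add s0, s11.
From s11 via epsilon: add s3, s9, s14.
No new states can be added; the closed set is {s0, s1, s2, s3, s6, s7, s9, s11, s14, s15, s16}.

{s0, s1, s2, s3, s6, s7, s9, s11, s14, s15, s16}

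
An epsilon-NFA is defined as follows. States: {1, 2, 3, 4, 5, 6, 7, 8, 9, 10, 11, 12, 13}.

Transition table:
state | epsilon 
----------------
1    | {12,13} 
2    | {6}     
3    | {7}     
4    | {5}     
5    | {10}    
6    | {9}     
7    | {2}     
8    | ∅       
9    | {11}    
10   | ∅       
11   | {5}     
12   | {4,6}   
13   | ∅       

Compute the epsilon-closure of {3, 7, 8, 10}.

Start with {3, 7, 8, 10}.
From 7 via epsilon: add 2.
From 2 via epsilon: add 6.
From 6 via epsilon: add 9.
From 9 via epsilon: add 11.
From 11 via epsilon: add 5.
No new states can be added; the closed set is {2, 3, 5, 6, 7, 8, 9, 10, 11}.

{2, 3, 5, 6, 7, 8, 9, 10, 11}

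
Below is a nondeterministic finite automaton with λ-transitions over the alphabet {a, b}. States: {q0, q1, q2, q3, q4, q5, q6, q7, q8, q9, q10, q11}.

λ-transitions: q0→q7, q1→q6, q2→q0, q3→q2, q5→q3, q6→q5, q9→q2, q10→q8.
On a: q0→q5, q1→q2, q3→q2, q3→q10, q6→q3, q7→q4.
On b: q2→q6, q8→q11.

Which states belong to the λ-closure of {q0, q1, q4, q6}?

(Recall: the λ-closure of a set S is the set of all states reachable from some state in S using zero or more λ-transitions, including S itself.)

{q0, q1, q2, q3, q4, q5, q6, q7}

Start with {q0, q1, q4, q6}.
From q0 via λ: add q7.
From q6 via λ: add q5.
From q5 via λ: add q3.
From q3 via λ: add q2.
No new states can be added; the closed set is {q0, q1, q2, q3, q4, q5, q6, q7}.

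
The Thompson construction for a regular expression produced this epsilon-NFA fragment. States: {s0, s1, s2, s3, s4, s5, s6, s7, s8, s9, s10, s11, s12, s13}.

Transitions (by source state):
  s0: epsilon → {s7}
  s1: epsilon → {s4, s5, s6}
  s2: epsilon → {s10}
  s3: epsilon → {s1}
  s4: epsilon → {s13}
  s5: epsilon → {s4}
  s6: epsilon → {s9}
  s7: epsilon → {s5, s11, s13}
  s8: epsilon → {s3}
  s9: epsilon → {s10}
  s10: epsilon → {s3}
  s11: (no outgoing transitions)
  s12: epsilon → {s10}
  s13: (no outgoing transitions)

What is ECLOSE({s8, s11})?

{s1, s3, s4, s5, s6, s8, s9, s10, s11, s13}

Start with {s8, s11}.
From s8 via epsilon: add s3.
From s3 via epsilon: add s1.
From s1 via epsilon: add s4, s5, s6.
From s4 via epsilon: add s13.
From s6 via epsilon: add s9.
From s9 via epsilon: add s10.
No new states can be added; the closed set is {s1, s3, s4, s5, s6, s8, s9, s10, s11, s13}.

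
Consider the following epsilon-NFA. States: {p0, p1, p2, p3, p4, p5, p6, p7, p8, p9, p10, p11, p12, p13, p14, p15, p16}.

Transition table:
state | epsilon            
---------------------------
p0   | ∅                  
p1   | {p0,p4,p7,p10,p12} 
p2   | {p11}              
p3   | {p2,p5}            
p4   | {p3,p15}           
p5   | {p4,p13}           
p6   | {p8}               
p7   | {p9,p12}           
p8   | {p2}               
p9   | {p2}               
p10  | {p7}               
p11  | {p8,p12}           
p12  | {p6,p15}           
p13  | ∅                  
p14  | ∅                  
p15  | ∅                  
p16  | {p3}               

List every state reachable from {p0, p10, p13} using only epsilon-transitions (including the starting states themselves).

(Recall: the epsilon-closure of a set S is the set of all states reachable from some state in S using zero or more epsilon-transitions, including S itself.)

{p0, p2, p6, p7, p8, p9, p10, p11, p12, p13, p15}

Start with {p0, p10, p13}.
From p10 via epsilon: add p7.
From p7 via epsilon: add p9, p12.
From p9 via epsilon: add p2.
From p12 via epsilon: add p6, p15.
From p2 via epsilon: add p11.
From p6 via epsilon: add p8.
No new states can be added; the closed set is {p0, p2, p6, p7, p8, p9, p10, p11, p12, p13, p15}.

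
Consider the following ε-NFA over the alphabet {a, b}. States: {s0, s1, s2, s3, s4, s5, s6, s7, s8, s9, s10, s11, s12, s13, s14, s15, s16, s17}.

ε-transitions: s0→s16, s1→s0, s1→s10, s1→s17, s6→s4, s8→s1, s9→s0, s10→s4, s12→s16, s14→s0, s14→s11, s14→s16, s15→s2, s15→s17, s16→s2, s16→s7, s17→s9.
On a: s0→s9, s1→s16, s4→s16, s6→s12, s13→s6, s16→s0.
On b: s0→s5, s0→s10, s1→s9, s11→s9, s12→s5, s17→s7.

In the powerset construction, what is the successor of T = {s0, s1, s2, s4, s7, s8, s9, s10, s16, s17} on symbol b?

s0 on b → {s5, s10}.
s1 on b → {s9}.
s17 on b → {s7}.
No b-transition from s2, s4, s7, s8, s9, s10, s16.
Union after reading b: {s5, s7, s9, s10}.
Now take the ε-closure:
From s9 via ε: add s0.
From s10 via ε: add s4.
From s0 via ε: add s16.
From s16 via ε: add s2.
No new states can be added; the closed set is {s0, s2, s4, s5, s7, s9, s10, s16}.

{s0, s2, s4, s5, s7, s9, s10, s16}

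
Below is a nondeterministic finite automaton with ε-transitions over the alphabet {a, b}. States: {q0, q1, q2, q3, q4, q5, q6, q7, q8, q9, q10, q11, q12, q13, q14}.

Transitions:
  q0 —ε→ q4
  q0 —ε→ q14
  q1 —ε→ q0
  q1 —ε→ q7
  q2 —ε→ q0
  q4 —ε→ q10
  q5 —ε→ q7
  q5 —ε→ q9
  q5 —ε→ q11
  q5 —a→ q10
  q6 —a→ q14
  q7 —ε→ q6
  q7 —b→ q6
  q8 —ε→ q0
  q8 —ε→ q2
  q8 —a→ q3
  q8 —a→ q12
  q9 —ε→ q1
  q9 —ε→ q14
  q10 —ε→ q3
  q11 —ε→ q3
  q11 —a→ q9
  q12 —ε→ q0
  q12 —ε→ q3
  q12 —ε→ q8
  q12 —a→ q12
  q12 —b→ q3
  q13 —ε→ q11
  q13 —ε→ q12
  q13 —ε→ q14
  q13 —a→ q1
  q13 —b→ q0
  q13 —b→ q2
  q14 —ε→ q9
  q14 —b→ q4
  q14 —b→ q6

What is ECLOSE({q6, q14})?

{q0, q1, q3, q4, q6, q7, q9, q10, q14}

Start with {q6, q14}.
From q14 via ε: add q9.
From q9 via ε: add q1.
From q1 via ε: add q0, q7.
From q0 via ε: add q4.
From q4 via ε: add q10.
From q10 via ε: add q3.
No new states can be added; the closed set is {q0, q1, q3, q4, q6, q7, q9, q10, q14}.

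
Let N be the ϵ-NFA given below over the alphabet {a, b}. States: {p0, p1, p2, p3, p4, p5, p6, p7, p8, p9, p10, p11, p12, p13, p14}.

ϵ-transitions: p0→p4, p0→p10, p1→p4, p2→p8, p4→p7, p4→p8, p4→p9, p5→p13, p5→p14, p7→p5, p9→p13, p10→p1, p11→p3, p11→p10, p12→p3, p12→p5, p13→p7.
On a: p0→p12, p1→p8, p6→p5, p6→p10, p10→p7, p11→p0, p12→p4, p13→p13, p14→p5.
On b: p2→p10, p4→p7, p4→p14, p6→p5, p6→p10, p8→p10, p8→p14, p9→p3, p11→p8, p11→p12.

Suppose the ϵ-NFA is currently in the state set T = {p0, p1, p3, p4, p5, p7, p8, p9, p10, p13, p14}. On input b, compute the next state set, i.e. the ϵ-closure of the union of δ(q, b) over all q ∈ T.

{p1, p3, p4, p5, p7, p8, p9, p10, p13, p14}

p4 on b → {p7, p14}.
p8 on b → {p10, p14}.
p9 on b → {p3}.
No b-transition from p0, p1, p3, p5, p7, p10, p13, p14.
Union after reading b: {p3, p7, p10, p14}.
Now take the ϵ-closure:
From p7 via ϵ: add p5.
From p10 via ϵ: add p1.
From p1 via ϵ: add p4.
From p5 via ϵ: add p13.
From p4 via ϵ: add p8, p9.
No new states can be added; the closed set is {p1, p3, p4, p5, p7, p8, p9, p10, p13, p14}.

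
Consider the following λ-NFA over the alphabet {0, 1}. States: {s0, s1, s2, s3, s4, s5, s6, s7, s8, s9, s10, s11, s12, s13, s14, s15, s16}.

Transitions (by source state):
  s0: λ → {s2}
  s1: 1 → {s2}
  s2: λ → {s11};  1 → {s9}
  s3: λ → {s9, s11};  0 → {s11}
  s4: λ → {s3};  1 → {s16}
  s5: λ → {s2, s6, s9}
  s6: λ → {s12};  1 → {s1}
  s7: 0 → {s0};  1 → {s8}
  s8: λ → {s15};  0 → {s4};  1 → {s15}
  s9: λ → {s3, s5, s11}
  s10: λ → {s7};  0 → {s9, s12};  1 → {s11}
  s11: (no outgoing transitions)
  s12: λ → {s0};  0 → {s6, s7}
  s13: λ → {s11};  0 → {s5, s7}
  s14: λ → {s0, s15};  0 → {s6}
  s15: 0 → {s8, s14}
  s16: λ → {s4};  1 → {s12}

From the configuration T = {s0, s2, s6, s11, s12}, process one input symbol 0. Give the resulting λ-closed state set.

s12 on 0 → {s6, s7}.
No 0-transition from s0, s2, s6, s11.
Union after reading 0: {s6, s7}.
Now take the λ-closure:
From s6 via λ: add s12.
From s12 via λ: add s0.
From s0 via λ: add s2.
From s2 via λ: add s11.
No new states can be added; the closed set is {s0, s2, s6, s7, s11, s12}.

{s0, s2, s6, s7, s11, s12}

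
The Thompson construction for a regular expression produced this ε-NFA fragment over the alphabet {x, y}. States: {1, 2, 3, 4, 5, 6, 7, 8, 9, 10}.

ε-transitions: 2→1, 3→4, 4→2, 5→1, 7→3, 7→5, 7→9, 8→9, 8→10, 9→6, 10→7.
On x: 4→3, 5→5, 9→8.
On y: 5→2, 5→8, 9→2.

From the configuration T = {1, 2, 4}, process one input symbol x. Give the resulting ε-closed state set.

4 on x → {3}.
No x-transition from 1, 2.
Union after reading x: {3}.
Now take the ε-closure:
From 3 via ε: add 4.
From 4 via ε: add 2.
From 2 via ε: add 1.
No new states can be added; the closed set is {1, 2, 3, 4}.

{1, 2, 3, 4}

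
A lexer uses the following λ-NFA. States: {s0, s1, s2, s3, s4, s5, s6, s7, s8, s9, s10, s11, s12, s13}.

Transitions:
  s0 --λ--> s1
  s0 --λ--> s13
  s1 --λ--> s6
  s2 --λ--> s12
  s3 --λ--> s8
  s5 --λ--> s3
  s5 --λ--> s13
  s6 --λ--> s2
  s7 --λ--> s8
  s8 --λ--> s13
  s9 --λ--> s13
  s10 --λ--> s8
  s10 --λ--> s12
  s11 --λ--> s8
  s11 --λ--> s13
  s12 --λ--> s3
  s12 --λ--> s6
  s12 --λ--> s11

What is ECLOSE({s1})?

Start with {s1}.
From s1 via λ: add s6.
From s6 via λ: add s2.
From s2 via λ: add s12.
From s12 via λ: add s3, s11.
From s3 via λ: add s8.
From s11 via λ: add s13.
No new states can be added; the closed set is {s1, s2, s3, s6, s8, s11, s12, s13}.

{s1, s2, s3, s6, s8, s11, s12, s13}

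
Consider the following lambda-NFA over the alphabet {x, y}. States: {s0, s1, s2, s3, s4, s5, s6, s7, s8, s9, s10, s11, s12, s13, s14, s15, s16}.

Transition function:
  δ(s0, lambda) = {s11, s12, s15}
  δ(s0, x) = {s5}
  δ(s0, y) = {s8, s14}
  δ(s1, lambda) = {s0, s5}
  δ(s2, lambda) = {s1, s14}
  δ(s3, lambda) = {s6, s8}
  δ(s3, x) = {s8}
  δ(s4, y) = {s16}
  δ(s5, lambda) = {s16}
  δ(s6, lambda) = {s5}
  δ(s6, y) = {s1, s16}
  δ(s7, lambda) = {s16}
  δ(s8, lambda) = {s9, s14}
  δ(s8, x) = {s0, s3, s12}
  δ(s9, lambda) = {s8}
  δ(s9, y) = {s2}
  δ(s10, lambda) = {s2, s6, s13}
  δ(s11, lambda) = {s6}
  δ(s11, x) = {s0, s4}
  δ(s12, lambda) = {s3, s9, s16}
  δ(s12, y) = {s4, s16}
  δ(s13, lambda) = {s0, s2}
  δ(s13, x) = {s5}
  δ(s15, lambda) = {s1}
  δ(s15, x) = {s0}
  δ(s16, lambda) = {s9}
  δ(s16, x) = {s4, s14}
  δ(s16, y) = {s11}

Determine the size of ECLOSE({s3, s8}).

Start with {s3, s8}.
From s3 via lambda: add s6.
From s8 via lambda: add s9, s14.
From s6 via lambda: add s5.
From s5 via lambda: add s16.
lambda-closure = {s3, s5, s6, s8, s9, s14, s16}, which has 7 states.

7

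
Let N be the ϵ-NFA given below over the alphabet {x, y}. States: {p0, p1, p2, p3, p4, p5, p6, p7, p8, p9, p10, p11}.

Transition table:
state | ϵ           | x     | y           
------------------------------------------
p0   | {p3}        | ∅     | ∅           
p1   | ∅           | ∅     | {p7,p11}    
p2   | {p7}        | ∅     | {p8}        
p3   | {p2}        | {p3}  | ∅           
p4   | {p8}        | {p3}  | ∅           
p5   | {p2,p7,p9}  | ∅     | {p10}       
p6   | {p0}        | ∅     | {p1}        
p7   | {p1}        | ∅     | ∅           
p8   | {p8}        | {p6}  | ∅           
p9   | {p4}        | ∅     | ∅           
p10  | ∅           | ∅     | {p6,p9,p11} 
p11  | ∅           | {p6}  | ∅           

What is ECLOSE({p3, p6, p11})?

{p0, p1, p2, p3, p6, p7, p11}

Start with {p3, p6, p11}.
From p3 via ϵ: add p2.
From p6 via ϵ: add p0.
From p2 via ϵ: add p7.
From p7 via ϵ: add p1.
No new states can be added; the closed set is {p0, p1, p2, p3, p6, p7, p11}.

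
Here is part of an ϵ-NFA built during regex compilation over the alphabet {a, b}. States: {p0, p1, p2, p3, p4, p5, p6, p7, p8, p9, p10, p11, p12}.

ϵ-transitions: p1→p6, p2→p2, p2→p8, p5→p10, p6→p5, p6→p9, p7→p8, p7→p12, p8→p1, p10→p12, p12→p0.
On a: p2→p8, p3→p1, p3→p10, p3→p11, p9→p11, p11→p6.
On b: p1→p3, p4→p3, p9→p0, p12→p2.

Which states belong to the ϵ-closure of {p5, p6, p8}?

Start with {p5, p6, p8}.
From p5 via ϵ: add p10.
From p6 via ϵ: add p9.
From p8 via ϵ: add p1.
From p10 via ϵ: add p12.
From p12 via ϵ: add p0.
No new states can be added; the closed set is {p0, p1, p5, p6, p8, p9, p10, p12}.

{p0, p1, p5, p6, p8, p9, p10, p12}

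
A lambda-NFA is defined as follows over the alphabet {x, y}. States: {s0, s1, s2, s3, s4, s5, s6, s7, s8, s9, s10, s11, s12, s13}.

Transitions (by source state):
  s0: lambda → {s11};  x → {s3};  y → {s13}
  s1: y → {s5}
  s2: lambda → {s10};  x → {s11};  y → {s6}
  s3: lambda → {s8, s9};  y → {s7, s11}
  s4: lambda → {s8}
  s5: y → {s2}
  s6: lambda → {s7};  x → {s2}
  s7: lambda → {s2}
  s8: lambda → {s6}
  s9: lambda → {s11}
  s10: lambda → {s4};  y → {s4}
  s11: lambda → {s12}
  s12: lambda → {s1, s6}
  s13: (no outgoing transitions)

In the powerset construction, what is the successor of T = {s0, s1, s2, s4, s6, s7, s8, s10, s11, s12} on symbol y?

{s2, s4, s5, s6, s7, s8, s10, s13}

s0 on y → {s13}.
s1 on y → {s5}.
s2 on y → {s6}.
s10 on y → {s4}.
No y-transition from s4, s6, s7, s8, s11, s12.
Union after reading y: {s4, s5, s6, s13}.
Now take the lambda-closure:
From s4 via lambda: add s8.
From s6 via lambda: add s7.
From s7 via lambda: add s2.
From s2 via lambda: add s10.
No new states can be added; the closed set is {s2, s4, s5, s6, s7, s8, s10, s13}.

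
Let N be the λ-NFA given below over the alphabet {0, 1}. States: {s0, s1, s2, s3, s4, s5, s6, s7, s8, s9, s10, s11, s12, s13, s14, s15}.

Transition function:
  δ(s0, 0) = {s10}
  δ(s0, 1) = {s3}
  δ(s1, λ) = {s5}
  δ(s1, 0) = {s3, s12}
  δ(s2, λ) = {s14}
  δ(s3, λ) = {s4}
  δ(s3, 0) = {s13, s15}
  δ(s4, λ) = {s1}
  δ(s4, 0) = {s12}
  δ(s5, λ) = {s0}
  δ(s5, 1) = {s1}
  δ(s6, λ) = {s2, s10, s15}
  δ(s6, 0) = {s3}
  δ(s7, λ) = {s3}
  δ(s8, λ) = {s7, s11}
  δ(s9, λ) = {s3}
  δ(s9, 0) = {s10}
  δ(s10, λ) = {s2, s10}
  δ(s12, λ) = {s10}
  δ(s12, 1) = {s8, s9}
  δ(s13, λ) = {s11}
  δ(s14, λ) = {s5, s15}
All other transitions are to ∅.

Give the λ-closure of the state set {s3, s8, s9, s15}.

Start with {s3, s8, s9, s15}.
From s3 via λ: add s4.
From s8 via λ: add s7, s11.
From s4 via λ: add s1.
From s1 via λ: add s5.
From s5 via λ: add s0.
No new states can be added; the closed set is {s0, s1, s3, s4, s5, s7, s8, s9, s11, s15}.

{s0, s1, s3, s4, s5, s7, s8, s9, s11, s15}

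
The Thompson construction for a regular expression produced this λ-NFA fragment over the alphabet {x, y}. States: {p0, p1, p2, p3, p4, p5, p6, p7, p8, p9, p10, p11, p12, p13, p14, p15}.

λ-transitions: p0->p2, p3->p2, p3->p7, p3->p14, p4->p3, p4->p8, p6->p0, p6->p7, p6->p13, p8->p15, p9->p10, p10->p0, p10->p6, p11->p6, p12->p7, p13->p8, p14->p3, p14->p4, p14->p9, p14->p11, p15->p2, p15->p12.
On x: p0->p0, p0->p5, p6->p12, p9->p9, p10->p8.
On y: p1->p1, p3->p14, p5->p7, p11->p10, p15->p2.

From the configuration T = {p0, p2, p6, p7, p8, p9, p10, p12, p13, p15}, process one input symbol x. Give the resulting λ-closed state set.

p0 on x → {p0, p5}.
p6 on x → {p12}.
p9 on x → {p9}.
p10 on x → {p8}.
No x-transition from p2, p7, p8, p12, p13, p15.
Union after reading x: {p0, p5, p8, p9, p12}.
Now take the λ-closure:
From p0 via λ: add p2.
From p8 via λ: add p15.
From p9 via λ: add p10.
From p12 via λ: add p7.
From p10 via λ: add p6.
From p6 via λ: add p13.
No new states can be added; the closed set is {p0, p2, p5, p6, p7, p8, p9, p10, p12, p13, p15}.

{p0, p2, p5, p6, p7, p8, p9, p10, p12, p13, p15}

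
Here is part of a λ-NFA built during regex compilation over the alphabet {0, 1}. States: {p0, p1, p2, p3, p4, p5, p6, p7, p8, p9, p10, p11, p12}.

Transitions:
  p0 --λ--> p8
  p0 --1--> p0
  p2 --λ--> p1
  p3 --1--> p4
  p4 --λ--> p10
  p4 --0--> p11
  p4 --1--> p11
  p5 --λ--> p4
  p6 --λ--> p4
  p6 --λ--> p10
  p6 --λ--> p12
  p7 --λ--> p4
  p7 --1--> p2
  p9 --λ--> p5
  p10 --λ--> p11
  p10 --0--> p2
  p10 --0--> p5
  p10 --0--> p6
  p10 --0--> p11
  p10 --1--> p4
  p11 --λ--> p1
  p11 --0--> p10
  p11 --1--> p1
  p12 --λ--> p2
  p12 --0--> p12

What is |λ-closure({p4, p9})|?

Start with {p4, p9}.
From p4 via λ: add p10.
From p9 via λ: add p5.
From p10 via λ: add p11.
From p11 via λ: add p1.
λ-closure = {p1, p4, p5, p9, p10, p11}, which has 6 states.

6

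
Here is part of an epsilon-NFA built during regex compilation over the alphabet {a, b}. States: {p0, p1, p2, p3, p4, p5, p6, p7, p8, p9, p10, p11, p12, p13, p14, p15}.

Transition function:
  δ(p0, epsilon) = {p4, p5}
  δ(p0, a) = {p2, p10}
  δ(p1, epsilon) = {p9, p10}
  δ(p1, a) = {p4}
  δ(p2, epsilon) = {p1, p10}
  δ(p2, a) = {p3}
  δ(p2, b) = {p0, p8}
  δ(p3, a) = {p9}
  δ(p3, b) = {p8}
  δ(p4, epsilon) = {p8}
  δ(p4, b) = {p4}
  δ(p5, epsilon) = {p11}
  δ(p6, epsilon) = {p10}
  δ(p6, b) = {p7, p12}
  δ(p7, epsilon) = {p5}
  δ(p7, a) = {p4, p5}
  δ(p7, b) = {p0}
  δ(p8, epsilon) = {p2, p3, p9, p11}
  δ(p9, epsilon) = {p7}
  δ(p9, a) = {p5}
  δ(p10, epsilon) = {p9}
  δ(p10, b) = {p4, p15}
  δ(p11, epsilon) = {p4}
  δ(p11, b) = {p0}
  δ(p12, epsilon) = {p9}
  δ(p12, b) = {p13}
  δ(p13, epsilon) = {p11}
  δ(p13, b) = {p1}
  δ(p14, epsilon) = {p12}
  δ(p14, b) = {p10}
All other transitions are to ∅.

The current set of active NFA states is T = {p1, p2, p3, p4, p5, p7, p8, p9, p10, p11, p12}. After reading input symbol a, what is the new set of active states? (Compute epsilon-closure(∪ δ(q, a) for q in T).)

{p1, p2, p3, p4, p5, p7, p8, p9, p10, p11}

p1 on a → {p4}.
p2 on a → {p3}.
p3 on a → {p9}.
p7 on a → {p4, p5}.
p9 on a → {p5}.
No a-transition from p4, p5, p8, p10, p11, p12.
Union after reading a: {p3, p4, p5, p9}.
Now take the epsilon-closure:
From p4 via epsilon: add p8.
From p5 via epsilon: add p11.
From p9 via epsilon: add p7.
From p8 via epsilon: add p2.
From p2 via epsilon: add p1, p10.
No new states can be added; the closed set is {p1, p2, p3, p4, p5, p7, p8, p9, p10, p11}.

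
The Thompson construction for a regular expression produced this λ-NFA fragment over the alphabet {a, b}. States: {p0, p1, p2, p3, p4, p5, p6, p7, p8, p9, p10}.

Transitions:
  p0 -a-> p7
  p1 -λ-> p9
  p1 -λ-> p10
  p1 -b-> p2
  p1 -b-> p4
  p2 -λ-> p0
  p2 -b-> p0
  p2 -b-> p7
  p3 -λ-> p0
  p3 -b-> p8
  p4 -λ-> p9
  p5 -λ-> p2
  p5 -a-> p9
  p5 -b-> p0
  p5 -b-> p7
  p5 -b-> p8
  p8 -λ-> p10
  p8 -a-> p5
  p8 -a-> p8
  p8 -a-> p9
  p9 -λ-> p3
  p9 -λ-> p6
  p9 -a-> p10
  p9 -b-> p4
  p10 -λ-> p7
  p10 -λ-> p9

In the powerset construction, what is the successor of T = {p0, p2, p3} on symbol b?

{p0, p3, p6, p7, p8, p9, p10}

p2 on b → {p0, p7}.
p3 on b → {p8}.
No b-transition from p0.
Union after reading b: {p0, p7, p8}.
Now take the λ-closure:
From p8 via λ: add p10.
From p10 via λ: add p9.
From p9 via λ: add p3, p6.
No new states can be added; the closed set is {p0, p3, p6, p7, p8, p9, p10}.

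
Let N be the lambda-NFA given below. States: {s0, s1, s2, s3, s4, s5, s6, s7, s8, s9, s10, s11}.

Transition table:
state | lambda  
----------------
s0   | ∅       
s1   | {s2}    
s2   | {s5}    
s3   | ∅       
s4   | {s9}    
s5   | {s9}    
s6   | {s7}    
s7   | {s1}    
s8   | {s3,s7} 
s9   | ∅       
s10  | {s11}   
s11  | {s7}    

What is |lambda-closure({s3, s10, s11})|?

8

Start with {s3, s10, s11}.
From s11 via lambda: add s7.
From s7 via lambda: add s1.
From s1 via lambda: add s2.
From s2 via lambda: add s5.
From s5 via lambda: add s9.
lambda-closure = {s1, s2, s3, s5, s7, s9, s10, s11}, which has 8 states.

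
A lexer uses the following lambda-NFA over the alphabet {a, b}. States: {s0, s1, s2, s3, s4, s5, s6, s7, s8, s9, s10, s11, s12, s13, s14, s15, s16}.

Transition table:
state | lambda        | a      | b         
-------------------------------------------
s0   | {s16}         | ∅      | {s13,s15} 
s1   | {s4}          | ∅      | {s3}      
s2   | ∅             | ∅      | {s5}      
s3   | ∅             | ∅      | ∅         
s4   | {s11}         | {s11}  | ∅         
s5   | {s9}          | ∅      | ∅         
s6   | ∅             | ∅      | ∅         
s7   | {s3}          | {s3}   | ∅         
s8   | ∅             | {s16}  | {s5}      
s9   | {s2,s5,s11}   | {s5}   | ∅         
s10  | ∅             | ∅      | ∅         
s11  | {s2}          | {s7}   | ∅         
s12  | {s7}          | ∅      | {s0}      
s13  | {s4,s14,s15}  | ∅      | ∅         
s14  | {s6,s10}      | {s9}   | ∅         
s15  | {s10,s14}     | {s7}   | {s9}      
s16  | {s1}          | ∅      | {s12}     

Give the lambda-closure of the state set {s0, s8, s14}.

Start with {s0, s8, s14}.
From s0 via lambda: add s16.
From s14 via lambda: add s6, s10.
From s16 via lambda: add s1.
From s1 via lambda: add s4.
From s4 via lambda: add s11.
From s11 via lambda: add s2.
No new states can be added; the closed set is {s0, s1, s2, s4, s6, s8, s10, s11, s14, s16}.

{s0, s1, s2, s4, s6, s8, s10, s11, s14, s16}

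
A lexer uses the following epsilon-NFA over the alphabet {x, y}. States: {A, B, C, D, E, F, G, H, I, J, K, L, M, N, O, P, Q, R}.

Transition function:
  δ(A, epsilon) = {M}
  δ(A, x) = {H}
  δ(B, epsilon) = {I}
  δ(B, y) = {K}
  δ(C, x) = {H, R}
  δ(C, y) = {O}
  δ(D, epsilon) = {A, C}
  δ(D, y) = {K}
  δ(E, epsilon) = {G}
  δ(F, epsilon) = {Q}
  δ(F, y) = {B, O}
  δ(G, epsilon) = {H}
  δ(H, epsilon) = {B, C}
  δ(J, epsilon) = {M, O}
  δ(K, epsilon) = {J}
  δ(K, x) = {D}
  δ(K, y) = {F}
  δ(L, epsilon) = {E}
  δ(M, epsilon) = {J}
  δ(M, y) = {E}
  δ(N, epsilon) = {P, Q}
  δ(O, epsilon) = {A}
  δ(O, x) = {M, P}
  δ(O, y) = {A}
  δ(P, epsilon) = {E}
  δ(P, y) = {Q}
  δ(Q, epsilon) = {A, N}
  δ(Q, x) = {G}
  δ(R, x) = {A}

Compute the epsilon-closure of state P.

{B, C, E, G, H, I, P}

Start with {P}.
From P via epsilon: add E.
From E via epsilon: add G.
From G via epsilon: add H.
From H via epsilon: add B, C.
From B via epsilon: add I.
No new states can be added; the closed set is {B, C, E, G, H, I, P}.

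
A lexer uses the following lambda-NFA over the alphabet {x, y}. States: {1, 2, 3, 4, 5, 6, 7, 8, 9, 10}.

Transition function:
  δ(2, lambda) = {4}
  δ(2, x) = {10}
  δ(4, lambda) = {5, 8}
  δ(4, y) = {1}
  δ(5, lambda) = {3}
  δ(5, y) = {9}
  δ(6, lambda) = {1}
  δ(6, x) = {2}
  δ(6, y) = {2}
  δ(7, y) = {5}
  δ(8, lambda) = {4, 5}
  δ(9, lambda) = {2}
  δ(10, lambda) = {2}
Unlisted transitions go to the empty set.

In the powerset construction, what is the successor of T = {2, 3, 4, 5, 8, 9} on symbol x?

2 on x → {10}.
No x-transition from 3, 4, 5, 8, 9.
Union after reading x: {10}.
Now take the lambda-closure:
From 10 via lambda: add 2.
From 2 via lambda: add 4.
From 4 via lambda: add 5, 8.
From 5 via lambda: add 3.
No new states can be added; the closed set is {2, 3, 4, 5, 8, 10}.

{2, 3, 4, 5, 8, 10}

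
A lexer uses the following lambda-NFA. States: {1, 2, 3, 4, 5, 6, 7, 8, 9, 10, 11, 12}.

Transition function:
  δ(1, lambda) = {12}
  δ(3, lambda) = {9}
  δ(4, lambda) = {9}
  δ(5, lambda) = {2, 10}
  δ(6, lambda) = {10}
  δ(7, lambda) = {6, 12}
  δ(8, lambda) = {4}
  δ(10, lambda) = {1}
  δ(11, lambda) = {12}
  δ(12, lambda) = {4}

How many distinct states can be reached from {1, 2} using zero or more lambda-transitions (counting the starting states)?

5

Start with {1, 2}.
From 1 via lambda: add 12.
From 12 via lambda: add 4.
From 4 via lambda: add 9.
lambda-closure = {1, 2, 4, 9, 12}, which has 5 states.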